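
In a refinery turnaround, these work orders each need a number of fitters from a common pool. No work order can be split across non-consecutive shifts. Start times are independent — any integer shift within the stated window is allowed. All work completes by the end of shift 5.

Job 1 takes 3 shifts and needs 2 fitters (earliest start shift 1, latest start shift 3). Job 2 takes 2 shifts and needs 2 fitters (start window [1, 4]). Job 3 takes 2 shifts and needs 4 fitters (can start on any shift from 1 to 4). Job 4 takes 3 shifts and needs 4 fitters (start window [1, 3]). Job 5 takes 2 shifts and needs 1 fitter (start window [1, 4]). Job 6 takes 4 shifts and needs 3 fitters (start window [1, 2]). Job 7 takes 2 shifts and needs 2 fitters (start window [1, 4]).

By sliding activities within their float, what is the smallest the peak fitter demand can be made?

11

Early-start (Job 1@1, Job 2@1, Job 3@1, Job 4@1, Job 5@1, Job 6@1, Job 7@1) gives peak 18: s1:18  s2:18  s3:9  s4:3  s5:0.
Shift Job 4→3, Job 5→3, Job 7→4.
Schedule Job 1@1, Job 2@1, Job 3@1, Job 4@3, Job 5@3, Job 6@1, Job 7@4: s1:11  s2:11  s3:10  s4:10  s5:6 — peak 11.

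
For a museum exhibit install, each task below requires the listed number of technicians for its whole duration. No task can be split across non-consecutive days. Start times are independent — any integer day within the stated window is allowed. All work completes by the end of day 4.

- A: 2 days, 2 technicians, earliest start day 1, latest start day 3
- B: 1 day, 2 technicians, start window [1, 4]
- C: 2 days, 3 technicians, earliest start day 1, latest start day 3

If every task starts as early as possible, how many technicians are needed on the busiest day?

Early-start schedule: A@1, B@1, C@1.
Load per day: day 1: 7, day 2: 5, day 3: 0, day 4: 0.
Peak is 7.

7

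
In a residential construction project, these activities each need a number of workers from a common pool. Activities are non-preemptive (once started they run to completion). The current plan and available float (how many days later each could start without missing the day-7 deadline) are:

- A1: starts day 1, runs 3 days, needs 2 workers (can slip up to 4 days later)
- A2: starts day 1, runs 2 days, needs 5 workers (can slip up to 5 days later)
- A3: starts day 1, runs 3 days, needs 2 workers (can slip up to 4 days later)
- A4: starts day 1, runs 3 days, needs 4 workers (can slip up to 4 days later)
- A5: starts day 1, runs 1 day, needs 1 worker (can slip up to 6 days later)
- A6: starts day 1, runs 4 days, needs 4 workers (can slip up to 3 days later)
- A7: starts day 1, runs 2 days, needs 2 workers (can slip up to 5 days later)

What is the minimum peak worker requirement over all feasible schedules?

9

Early-start (A1@1, A2@1, A3@1, A4@1, A5@1, A6@1, A7@1) gives peak 20: d1:20  d2:19  d3:12  d4:4  d5:0  d6:0  d7:0.
Shift A4→3, A5→3, A6→4, A7→6.
Schedule A1@1, A2@1, A3@1, A4@3, A5@3, A6@4, A7@6: d1:9  d2:9  d3:9  d4:8  d5:8  d6:6  d7:6 — peak 9.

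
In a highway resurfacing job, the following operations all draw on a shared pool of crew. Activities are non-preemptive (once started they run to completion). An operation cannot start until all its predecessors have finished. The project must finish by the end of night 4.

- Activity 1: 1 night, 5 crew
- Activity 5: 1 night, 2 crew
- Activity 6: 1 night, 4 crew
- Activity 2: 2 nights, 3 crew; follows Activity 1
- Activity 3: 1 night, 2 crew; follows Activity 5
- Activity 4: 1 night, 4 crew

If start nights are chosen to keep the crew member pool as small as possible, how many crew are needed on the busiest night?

Early-start (Activity 1@1, Activity 5@1, Activity 6@1, Activity 2@2, Activity 3@2, Activity 4@1) gives peak 15: n1:15  n2:5  n3:3  n4:0.
Shift Activity 6→2, Activity 3→3, Activity 4→4.
Schedule Activity 1@1, Activity 5@1, Activity 6@2, Activity 2@2, Activity 3@3, Activity 4@4: n1:7  n2:7  n3:5  n4:4 — peak 7.

7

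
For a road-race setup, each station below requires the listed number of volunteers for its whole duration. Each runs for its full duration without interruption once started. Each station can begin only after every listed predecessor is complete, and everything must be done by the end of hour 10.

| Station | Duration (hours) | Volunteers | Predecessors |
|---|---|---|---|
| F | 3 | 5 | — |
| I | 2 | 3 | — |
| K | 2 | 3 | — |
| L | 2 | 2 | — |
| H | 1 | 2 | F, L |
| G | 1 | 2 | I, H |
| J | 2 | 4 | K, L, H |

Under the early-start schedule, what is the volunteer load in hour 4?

At early start, hour 4 has: H.
Demand: 2 = 2.

2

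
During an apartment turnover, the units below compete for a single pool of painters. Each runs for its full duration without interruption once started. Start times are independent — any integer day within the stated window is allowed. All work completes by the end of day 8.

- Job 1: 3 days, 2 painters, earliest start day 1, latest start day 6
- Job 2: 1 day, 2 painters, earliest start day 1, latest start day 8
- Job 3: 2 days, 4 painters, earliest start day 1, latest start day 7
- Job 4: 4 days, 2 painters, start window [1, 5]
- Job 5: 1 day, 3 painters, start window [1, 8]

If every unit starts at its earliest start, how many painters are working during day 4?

At early start, day 4 has: Job 4.
Demand: 2 = 2.

2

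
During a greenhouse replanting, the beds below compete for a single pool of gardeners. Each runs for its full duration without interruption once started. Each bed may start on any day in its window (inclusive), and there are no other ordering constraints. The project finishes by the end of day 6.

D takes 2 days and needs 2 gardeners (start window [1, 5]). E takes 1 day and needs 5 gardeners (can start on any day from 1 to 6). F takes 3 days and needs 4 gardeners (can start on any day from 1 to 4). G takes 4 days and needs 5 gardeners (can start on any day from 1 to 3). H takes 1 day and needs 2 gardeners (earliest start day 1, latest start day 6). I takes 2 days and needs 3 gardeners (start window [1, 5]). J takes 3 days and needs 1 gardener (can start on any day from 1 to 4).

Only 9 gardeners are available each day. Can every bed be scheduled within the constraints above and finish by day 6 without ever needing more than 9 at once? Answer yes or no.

yes

Schedule D@1, E@1, F@4, G@3, H@2, I@2, J@1: d1:8  d2:8  d3:9  d4:9  d5:9  d6:9 — peak 9 ≤ 9.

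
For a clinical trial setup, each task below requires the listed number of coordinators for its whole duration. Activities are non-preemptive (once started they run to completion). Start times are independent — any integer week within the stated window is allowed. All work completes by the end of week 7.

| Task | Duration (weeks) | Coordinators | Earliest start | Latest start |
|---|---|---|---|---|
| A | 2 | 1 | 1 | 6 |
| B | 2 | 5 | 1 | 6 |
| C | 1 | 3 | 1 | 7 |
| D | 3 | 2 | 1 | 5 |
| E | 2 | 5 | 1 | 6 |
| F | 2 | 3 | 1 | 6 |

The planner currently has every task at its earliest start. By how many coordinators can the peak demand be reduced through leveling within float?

13

Early-start peak: w1:19  w2:16  w3:2  w4:0  w5:0  w6:0  w7:0 ⇒ 19.
Leveled (A@1, B@1, C@3, D@3, E@6, F@4): w1:6  w2:6  w3:5  w4:5  w5:5  w6:5  w7:5 ⇒ 6.
Reduction 19 − 6 = 13.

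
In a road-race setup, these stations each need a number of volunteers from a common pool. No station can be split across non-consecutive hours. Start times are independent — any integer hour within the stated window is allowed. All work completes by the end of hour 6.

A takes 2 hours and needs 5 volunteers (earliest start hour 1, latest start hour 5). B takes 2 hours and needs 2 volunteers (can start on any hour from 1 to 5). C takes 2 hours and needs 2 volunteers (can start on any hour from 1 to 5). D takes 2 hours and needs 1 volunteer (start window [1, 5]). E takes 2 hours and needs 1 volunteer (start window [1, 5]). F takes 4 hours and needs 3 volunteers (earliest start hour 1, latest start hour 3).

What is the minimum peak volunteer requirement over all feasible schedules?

6

Early-start (A@1, B@1, C@1, D@1, E@1, F@1) gives peak 14: h1:14  h2:14  h3:3  h4:3  h5:0  h6:0.
Shift B→3, C→5, E→3, F→3.
Schedule A@1, B@3, C@5, D@1, E@3, F@3: h1:6  h2:6  h3:6  h4:6  h5:5  h6:5 — peak 6.
Total volunteer-hours = 34 over 6 hours ⇒ peak ≥ ⌈34/6⌉ = 6, so 6 is optimal.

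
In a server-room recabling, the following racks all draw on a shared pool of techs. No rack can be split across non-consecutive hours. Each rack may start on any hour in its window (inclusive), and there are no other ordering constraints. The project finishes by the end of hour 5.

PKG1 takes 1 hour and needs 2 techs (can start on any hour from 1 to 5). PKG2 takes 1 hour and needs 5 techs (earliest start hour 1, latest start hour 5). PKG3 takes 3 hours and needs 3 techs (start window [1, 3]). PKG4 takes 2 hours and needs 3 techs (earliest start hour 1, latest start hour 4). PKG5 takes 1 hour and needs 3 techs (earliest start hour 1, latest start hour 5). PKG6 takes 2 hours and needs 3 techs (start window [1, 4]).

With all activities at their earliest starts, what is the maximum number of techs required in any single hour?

Early-start schedule: PKG1@1, PKG2@1, PKG3@1, PKG4@1, PKG5@1, PKG6@1.
Load per hour: hour 1: 19, hour 2: 9, hour 3: 3, hour 4: 0, hour 5: 0.
Peak is 19.

19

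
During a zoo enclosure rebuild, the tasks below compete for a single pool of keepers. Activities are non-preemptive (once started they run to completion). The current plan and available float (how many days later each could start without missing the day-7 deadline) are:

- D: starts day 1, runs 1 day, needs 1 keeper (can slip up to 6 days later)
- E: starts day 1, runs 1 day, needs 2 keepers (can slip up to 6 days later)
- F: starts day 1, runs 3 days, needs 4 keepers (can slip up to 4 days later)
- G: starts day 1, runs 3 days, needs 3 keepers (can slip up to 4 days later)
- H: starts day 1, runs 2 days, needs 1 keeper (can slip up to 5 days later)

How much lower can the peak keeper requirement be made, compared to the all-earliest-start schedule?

Early-start peak: d1:11  d2:8  d3:7  d4:0  d5:0  d6:0  d7:0 ⇒ 11.
Leveled (D@1, E@1, F@2, G@5, H@5): d1:3  d2:4  d3:4  d4:4  d5:4  d6:4  d7:3 ⇒ 4.
Reduction 11 − 4 = 7.

7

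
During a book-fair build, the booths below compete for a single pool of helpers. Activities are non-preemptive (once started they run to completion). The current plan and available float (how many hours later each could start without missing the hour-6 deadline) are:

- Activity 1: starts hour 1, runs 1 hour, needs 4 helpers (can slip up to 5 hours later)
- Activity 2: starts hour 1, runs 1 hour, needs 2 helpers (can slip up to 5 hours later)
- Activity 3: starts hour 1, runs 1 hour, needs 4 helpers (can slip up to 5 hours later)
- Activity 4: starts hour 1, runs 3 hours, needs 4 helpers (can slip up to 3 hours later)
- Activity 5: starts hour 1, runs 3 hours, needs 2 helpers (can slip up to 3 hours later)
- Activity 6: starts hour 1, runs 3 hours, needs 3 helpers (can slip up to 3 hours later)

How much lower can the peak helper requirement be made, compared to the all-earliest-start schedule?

12

Early-start peak: h1:19  h2:9  h3:9  h4:0  h5:0  h6:0 ⇒ 19.
Leveled (Activity 1@1, Activity 2@2, Activity 3@3, Activity 4@4, Activity 5@1, Activity 6@4): h1:6  h2:4  h3:6  h4:7  h5:7  h6:7 ⇒ 7.
Reduction 19 − 7 = 12.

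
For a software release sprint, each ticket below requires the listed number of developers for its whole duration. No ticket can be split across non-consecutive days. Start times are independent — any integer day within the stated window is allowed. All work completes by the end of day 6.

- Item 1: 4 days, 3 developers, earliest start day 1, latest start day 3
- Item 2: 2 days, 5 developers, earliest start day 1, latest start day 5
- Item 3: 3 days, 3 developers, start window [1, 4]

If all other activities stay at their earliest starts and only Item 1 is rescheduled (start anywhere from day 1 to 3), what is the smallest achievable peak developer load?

Item 1@1: d1:11  d2:11  d3:6  d4:3  d5:0  d6:0 → peak 11
Item 1@2: d1:8  d2:11  d3:6  d4:3  d5:3  d6:0 → peak 11
Item 1@3: d1:8  d2:8  d3:6  d4:3  d5:3  d6:3 → peak 8
Best is Item 1@3, peak 8.

8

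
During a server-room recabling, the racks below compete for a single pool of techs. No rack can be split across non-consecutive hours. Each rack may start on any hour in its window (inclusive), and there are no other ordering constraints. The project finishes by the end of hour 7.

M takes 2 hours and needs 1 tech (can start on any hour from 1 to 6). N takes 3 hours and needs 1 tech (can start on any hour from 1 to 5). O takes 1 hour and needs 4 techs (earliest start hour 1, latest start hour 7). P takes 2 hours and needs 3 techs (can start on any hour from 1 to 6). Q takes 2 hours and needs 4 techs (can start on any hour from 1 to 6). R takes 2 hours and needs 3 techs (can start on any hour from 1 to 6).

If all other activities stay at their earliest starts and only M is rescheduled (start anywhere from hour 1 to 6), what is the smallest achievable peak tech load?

M@1: h1:16  h2:12  h3:1  h4:0  h5:0  h6:0  h7:0 → peak 16
M@2: h1:15  h2:12  h3:2  h4:0  h5:0  h6:0  h7:0 → peak 15
M@3: h1:15  h2:11  h3:2  h4:1  h5:0  h6:0  h7:0 → peak 15
M@4: h1:15  h2:11  h3:1  h4:1  h5:1  h6:0  h7:0 → peak 15
M@5: h1:15  h2:11  h3:1  h4:0  h5:1  h6:1  h7:0 → peak 15
M@6: h1:15  h2:11  h3:1  h4:0  h5:0  h6:1  h7:1 → peak 15
Best is M@2, peak 15.

15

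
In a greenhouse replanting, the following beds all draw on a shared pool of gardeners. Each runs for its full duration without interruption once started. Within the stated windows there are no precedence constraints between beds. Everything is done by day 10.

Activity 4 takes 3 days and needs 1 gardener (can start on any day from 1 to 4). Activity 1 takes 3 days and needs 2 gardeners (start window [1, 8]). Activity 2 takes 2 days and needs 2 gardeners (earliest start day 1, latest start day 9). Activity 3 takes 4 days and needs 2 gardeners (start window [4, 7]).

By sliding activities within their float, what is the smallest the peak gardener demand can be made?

Early-start (Activity 4@1, Activity 1@1, Activity 2@1, Activity 3@4) gives peak 5: d1:5  d2:5  d3:3  d4:2  d5:2  d6:2  d7:2  d8:0  d9:0  d10:0.
Shift Activity 2→4, Activity 3→6.
Schedule Activity 4@1, Activity 1@1, Activity 2@4, Activity 3@6: d1:3  d2:3  d3:3  d4:2  d5:2  d6:2  d7:2  d8:2  d9:2  d10:0 — peak 3.
Total gardener-days = 21 over 10 days ⇒ peak ≥ ⌈21/10⌉ = 3, so 3 is optimal.

3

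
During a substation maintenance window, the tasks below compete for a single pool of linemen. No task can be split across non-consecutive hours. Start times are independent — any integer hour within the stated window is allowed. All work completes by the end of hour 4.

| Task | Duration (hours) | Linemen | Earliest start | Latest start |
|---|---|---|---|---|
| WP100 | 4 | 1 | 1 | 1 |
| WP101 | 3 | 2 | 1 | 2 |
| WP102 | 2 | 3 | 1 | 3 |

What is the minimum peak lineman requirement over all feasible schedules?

6

Schedule WP100@1, WP101@1, WP102@1: h1:6  h2:6  h3:3  h4:1 — peak 6.
No arrangement of the 6 feasible schedules does better.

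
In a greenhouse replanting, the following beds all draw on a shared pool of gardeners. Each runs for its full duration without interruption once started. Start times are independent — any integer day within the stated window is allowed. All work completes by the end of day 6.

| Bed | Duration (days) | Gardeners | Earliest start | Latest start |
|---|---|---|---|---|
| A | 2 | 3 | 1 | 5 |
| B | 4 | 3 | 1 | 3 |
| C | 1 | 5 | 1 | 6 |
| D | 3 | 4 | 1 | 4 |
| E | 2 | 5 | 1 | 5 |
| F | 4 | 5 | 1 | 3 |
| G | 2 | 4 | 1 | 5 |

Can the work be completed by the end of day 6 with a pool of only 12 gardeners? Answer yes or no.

Total gardener-days = 73; over 6 days the average is 73/6 > 12, so some day must exceed 12.

no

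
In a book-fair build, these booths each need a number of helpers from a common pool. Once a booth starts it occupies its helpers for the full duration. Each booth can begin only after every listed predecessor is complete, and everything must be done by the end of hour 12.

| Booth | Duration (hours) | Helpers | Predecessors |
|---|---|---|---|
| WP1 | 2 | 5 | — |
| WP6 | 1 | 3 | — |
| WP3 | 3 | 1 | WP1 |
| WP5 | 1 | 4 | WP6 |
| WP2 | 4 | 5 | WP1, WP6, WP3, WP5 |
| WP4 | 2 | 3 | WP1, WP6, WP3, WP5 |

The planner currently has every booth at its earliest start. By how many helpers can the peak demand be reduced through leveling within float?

4

Early-start peak: h1:8  h2:9  h3:1  h4:1  h5:1  h6:8  h7:8  h8:5  h9:5  h10:0  h11:0  h12:0 ⇒ 9.
Leveled (WP1@1, WP6@3, WP3@3, WP5@4, WP2@6, WP4@10): h1:5  h2:5  h3:4  h4:5  h5:1  h6:5  h7:5  h8:5  h9:5  h10:3  h11:3  h12:0 ⇒ 5.
Reduction 9 − 5 = 4.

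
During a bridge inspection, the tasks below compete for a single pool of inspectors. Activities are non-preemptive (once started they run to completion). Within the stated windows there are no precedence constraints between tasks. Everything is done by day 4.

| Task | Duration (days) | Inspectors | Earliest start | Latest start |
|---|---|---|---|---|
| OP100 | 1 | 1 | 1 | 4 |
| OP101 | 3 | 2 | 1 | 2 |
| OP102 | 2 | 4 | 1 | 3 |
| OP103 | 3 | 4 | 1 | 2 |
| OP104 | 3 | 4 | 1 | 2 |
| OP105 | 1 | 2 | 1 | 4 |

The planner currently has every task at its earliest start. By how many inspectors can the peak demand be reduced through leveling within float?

3

Early-start peak: d1:17  d2:14  d3:10  d4:0 ⇒ 17.
Leveled (OP100@1, OP101@1, OP102@1, OP103@1, OP104@2, OP105@1): d1:13  d2:14  d3:10  d4:4 ⇒ 14.
Reduction 17 − 14 = 3.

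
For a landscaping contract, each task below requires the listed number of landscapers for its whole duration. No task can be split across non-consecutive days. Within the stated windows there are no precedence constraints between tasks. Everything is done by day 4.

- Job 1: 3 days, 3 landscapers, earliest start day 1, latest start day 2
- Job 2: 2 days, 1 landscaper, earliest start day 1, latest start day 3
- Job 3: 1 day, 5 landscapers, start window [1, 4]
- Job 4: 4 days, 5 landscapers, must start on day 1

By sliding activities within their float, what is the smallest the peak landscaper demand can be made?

10

Early-start (Job 1@1, Job 2@1, Job 3@1, Job 4@1) gives peak 14: d1:14  d2:9  d3:8  d4:5.
Shift Job 3→4.
Schedule Job 1@1, Job 2@1, Job 3@4, Job 4@1: d1:9  d2:9  d3:8  d4:10 — peak 10.
No arrangement of the 24 feasible schedules does better.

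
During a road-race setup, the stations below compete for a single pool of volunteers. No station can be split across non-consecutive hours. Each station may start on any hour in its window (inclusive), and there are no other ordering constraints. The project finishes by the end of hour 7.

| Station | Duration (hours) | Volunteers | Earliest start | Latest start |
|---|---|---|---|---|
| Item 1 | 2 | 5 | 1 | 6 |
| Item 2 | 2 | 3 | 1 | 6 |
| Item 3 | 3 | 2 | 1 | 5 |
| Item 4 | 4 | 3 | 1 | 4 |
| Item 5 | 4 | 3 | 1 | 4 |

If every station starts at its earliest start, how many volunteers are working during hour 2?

16

At early start, hour 2 has: Item 1, Item 2, Item 3, Item 4, Item 5.
Demand: 5 + 3 + 2 + 3 + 3 = 16.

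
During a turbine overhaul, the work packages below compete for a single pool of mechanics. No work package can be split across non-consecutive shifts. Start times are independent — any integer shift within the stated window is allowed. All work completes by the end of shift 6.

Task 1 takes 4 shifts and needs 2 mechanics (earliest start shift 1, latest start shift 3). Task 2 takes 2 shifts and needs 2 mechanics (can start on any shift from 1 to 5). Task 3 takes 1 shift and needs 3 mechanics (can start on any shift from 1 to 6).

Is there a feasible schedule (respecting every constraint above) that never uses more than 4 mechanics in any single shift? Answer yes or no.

yes

Schedule Task 1@1, Task 2@1, Task 3@5: s1:4  s2:4  s3:2  s4:2  s5:3  s6:0 — peak 4 ≤ 4.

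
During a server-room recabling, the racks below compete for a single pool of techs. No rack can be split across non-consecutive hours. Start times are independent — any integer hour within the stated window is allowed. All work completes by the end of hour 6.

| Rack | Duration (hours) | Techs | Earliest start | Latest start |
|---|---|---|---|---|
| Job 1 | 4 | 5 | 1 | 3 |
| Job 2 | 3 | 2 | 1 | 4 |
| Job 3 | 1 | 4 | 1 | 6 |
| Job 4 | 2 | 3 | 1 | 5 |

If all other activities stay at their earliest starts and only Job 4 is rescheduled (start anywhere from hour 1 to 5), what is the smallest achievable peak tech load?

11

Job 4@1: h1:14  h2:10  h3:7  h4:5  h5:0  h6:0 → peak 14
Job 4@2: h1:11  h2:10  h3:10  h4:5  h5:0  h6:0 → peak 11
Job 4@3: h1:11  h2:7  h3:10  h4:8  h5:0  h6:0 → peak 11
Job 4@4: h1:11  h2:7  h3:7  h4:8  h5:3  h6:0 → peak 11
Job 4@5: h1:11  h2:7  h3:7  h4:5  h5:3  h6:3 → peak 11
Best is Job 4@2, peak 11.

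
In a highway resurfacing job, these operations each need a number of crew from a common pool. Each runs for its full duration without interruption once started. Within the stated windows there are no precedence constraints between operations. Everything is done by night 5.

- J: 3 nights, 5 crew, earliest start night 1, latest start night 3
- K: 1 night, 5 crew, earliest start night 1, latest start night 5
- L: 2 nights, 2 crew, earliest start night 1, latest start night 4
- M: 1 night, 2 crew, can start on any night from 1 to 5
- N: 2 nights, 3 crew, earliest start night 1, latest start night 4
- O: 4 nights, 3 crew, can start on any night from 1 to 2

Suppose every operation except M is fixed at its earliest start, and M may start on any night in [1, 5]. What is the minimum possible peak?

18

M@1: n1:20  n2:13  n3:8  n4:3  n5:0 → peak 20
M@2: n1:18  n2:15  n3:8  n4:3  n5:0 → peak 18
M@3: n1:18  n2:13  n3:10  n4:3  n5:0 → peak 18
M@4: n1:18  n2:13  n3:8  n4:5  n5:0 → peak 18
M@5: n1:18  n2:13  n3:8  n4:3  n5:2 → peak 18
Best is M@2, peak 18.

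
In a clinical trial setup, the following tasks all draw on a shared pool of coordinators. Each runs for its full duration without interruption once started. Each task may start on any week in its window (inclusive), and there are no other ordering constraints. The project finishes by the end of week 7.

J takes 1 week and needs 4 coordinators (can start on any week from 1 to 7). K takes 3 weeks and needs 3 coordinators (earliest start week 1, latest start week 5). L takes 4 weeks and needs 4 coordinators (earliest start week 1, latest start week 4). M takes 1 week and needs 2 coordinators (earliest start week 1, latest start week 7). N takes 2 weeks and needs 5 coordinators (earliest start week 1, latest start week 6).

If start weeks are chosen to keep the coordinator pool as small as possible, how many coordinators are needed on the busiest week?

7

Early-start (J@1, K@1, L@1, M@1, N@1) gives peak 18: w1:18  w2:12  w3:7  w4:4  w5:0  w6:0  w7:0.
Shift L→2, M→4, N→6.
Schedule J@1, K@1, L@2, M@4, N@6: w1:7  w2:7  w3:7  w4:6  w5:4  w6:5  w7:5 — peak 7.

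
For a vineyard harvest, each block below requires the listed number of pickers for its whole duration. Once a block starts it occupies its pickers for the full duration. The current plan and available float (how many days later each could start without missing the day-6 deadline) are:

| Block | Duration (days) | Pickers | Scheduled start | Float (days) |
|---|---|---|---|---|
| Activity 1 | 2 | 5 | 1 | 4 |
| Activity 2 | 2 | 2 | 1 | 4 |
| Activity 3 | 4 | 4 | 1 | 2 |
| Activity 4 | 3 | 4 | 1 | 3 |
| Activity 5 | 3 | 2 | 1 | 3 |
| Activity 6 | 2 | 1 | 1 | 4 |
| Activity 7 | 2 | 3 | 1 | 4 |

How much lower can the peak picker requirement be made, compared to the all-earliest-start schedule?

Early-start peak: d1:21  d2:21  d3:10  d4:4  d5:0  d6:0 ⇒ 21.
Leveled (Activity 1@1, Activity 2@3, Activity 3@3, Activity 4@1, Activity 5@4, Activity 6@1, Activity 7@5): d1:10  d2:10  d3:10  d4:8  d5:9  d6:9 ⇒ 10.
Reduction 21 − 10 = 11.

11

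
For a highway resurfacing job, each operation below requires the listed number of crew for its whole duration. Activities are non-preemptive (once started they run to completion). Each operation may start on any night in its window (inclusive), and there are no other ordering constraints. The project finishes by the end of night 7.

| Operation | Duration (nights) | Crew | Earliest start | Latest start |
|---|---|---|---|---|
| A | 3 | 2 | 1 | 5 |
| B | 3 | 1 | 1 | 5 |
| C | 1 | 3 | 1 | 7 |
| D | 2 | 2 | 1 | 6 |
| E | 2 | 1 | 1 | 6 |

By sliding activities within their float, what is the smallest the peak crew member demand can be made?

3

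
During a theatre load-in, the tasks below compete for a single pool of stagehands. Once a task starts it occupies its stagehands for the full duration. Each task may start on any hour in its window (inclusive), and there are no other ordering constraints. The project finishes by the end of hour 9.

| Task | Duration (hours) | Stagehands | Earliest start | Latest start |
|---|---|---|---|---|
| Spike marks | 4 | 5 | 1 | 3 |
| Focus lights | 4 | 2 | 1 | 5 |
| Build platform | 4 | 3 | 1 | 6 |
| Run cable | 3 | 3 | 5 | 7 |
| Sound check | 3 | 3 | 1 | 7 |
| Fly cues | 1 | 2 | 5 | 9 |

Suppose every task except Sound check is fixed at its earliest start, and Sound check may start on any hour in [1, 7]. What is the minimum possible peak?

Sound check@1: h1:13  h2:13  h3:13  h4:10  h5:5  h6:3  h7:3  h8:0  h9:0 → peak 13
Sound check@2: h1:10  h2:13  h3:13  h4:13  h5:5  h6:3  h7:3  h8:0  h9:0 → peak 13
Sound check@3: h1:10  h2:10  h3:13  h4:13  h5:8  h6:3  h7:3  h8:0  h9:0 → peak 13
Sound check@4: h1:10  h2:10  h3:10  h4:13  h5:8  h6:6  h7:3  h8:0  h9:0 → peak 13
Sound check@5: h1:10  h2:10  h3:10  h4:10  h5:8  h6:6  h7:6  h8:0  h9:0 → peak 10
Sound check@6: h1:10  h2:10  h3:10  h4:10  h5:5  h6:6  h7:6  h8:3  h9:0 → peak 10
Sound check@7: h1:10  h2:10  h3:10  h4:10  h5:5  h6:3  h7:6  h8:3  h9:3 → peak 10
Best is Sound check@5, peak 10.

10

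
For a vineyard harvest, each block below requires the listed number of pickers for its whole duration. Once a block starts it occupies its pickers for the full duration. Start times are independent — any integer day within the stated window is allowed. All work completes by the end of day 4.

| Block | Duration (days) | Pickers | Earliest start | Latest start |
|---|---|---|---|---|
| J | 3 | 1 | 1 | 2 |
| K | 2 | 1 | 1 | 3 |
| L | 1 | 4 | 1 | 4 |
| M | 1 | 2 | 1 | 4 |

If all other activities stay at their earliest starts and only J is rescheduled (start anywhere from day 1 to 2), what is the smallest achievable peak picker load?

J@1: d1:8  d2:2  d3:1  d4:0 → peak 8
J@2: d1:7  d2:2  d3:1  d4:1 → peak 7
Best is J@2, peak 7.

7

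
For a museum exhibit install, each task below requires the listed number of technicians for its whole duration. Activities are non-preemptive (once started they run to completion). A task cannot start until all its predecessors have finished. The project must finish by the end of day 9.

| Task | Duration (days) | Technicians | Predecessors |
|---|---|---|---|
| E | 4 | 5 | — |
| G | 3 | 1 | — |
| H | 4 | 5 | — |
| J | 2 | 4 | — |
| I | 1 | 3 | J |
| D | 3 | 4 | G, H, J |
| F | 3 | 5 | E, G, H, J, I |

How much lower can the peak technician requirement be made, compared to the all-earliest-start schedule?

Early-start peak: d1:15  d2:15  d3:14  d4:10  d5:9  d6:9  d7:9  d8:0  d9:0 ⇒ 15.
Leveled (E@1, G@1, H@3, J@1, I@5, D@7, F@7): d1:10  d2:10  d3:11  d4:10  d5:8  d6:5  d7:9  d8:9  d9:9 ⇒ 11.
Reduction 15 − 11 = 4.

4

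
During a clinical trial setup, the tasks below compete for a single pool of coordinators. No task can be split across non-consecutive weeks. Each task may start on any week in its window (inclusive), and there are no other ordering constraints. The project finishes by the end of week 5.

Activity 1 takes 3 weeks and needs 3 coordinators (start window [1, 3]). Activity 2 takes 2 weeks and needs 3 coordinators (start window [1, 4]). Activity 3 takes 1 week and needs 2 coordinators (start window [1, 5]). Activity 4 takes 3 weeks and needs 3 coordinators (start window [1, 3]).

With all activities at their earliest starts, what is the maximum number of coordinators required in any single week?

11

Early-start schedule: Activity 1@1, Activity 2@1, Activity 3@1, Activity 4@1.
Load per week: week 1: 11, week 2: 9, week 3: 6, week 4: 0, week 5: 0.
Peak is 11.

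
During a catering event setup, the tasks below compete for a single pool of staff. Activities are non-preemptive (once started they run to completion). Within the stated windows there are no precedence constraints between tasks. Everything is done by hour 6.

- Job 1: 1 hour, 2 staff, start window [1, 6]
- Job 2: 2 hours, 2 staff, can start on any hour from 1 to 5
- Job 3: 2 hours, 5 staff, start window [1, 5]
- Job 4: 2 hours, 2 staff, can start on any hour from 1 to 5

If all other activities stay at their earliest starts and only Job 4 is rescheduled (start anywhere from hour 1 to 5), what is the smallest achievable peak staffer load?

Job 4@1: h1:11  h2:9  h3:0  h4:0  h5:0  h6:0 → peak 11
Job 4@2: h1:9  h2:9  h3:2  h4:0  h5:0  h6:0 → peak 9
Job 4@3: h1:9  h2:7  h3:2  h4:2  h5:0  h6:0 → peak 9
Job 4@4: h1:9  h2:7  h3:0  h4:2  h5:2  h6:0 → peak 9
Job 4@5: h1:9  h2:7  h3:0  h4:0  h5:2  h6:2 → peak 9
Best is Job 4@2, peak 9.

9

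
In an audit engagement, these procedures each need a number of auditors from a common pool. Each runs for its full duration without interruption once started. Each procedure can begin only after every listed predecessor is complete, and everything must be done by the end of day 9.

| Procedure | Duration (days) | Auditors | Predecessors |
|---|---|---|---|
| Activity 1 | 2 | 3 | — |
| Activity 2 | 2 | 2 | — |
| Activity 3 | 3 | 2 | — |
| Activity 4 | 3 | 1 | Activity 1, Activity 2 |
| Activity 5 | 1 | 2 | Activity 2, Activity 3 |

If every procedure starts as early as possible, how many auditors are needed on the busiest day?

7

Early-start schedule: Activity 1@1, Activity 2@1, Activity 3@1, Activity 4@3, Activity 5@4.
Load per day: day 1: 7, day 2: 7, day 3: 3, day 4: 3, day 5: 1, day 6: 0, day 7: 0, day 8: 0, day 9: 0.
Peak is 7.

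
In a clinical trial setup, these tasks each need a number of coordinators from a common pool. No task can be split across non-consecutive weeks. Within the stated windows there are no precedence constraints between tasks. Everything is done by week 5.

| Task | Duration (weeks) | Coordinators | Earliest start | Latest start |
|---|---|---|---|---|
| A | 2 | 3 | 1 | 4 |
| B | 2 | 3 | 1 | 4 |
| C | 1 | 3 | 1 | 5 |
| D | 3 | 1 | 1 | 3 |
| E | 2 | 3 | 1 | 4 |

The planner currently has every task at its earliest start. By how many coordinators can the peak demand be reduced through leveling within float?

7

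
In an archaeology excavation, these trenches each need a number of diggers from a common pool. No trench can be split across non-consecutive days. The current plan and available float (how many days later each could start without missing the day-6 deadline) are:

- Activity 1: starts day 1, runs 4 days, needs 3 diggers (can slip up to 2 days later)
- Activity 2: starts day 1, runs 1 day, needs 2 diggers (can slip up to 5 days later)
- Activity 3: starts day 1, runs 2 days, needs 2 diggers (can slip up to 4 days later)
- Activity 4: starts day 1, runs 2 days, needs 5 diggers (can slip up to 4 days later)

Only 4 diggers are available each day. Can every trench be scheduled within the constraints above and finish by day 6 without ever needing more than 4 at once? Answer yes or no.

Total digger-days = 28; over 6 days the average is 28/6 > 4, so some day must exceed 4.

no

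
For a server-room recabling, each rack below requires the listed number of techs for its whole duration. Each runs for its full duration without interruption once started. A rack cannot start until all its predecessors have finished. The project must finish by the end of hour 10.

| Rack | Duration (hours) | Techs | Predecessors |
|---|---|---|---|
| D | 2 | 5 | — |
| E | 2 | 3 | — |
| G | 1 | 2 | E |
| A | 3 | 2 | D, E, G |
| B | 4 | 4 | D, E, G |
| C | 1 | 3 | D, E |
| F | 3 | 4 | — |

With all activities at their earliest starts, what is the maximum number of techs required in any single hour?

12

Early-start schedule: D@1, E@1, G@3, A@4, B@4, C@3, F@1.
Load per hour: hour 1: 12, hour 2: 12, hour 3: 9, hour 4: 6, hour 5: 6, hour 6: 6, hour 7: 4, hour 8: 0, hour 9: 0, hour 10: 0.
Peak is 12.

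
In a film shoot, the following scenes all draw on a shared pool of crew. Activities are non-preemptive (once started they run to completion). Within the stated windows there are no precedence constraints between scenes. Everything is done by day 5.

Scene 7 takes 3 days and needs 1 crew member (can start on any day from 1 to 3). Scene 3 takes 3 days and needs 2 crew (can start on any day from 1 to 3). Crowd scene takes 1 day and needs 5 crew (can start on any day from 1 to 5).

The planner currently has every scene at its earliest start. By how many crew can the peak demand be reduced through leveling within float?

Early-start peak: d1:8  d2:3  d3:3  d4:0  d5:0 ⇒ 8.
Leveled (Scene 7@1, Scene 3@1, Crowd scene@4): d1:3  d2:3  d3:3  d4:5  d5:0 ⇒ 5.
Reduction 8 − 5 = 3.

3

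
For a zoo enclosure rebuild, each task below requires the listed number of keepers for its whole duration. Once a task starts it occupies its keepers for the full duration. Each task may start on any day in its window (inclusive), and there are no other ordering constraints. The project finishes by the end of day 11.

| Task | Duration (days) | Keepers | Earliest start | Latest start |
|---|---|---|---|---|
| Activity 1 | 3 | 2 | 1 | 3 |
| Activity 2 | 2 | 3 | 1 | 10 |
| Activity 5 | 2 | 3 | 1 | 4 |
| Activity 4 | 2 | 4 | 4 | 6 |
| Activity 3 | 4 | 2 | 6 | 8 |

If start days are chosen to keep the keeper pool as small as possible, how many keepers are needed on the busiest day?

5

Early-start (Activity 1@1, Activity 2@1, Activity 5@1, Activity 4@4, Activity 3@6) gives peak 8: d1:8  d2:8  d3:2  d4:4  d5:4  d6:2  d7:2  d8:2  d9:2  d10:0  d11:0.
Shift Activity 5→3, Activity 4→5, Activity 3→7.
Schedule Activity 1@1, Activity 2@1, Activity 5@3, Activity 4@5, Activity 3@7: d1:5  d2:5  d3:5  d4:3  d5:4  d6:4  d7:2  d8:2  d9:2  d10:2  d11:0 — peak 5.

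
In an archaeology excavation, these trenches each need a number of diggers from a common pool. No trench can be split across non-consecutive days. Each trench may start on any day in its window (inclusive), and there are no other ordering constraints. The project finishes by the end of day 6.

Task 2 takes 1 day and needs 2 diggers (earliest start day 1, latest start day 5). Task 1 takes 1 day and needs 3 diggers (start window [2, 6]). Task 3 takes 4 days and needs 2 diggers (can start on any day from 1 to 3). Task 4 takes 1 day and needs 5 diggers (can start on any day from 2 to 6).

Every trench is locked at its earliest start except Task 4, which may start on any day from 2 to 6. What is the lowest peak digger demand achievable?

5

Task 4@2: d1:4  d2:10  d3:2  d4:2  d5:0  d6:0 → peak 10
Task 4@3: d1:4  d2:5  d3:7  d4:2  d5:0  d6:0 → peak 7
Task 4@4: d1:4  d2:5  d3:2  d4:7  d5:0  d6:0 → peak 7
Task 4@5: d1:4  d2:5  d3:2  d4:2  d5:5  d6:0 → peak 5
Task 4@6: d1:4  d2:5  d3:2  d4:2  d5:0  d6:5 → peak 5
Best is Task 4@5, peak 5.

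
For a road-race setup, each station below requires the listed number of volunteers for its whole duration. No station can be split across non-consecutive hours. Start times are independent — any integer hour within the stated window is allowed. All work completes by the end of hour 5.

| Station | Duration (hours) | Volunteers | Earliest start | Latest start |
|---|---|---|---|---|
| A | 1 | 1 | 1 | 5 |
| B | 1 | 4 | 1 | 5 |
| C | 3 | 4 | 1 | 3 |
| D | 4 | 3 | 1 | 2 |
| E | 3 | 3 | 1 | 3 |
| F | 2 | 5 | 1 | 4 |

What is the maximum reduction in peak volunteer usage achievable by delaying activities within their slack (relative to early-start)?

Early-start peak: h1:20  h2:15  h3:10  h4:3  h5:0 ⇒ 20.
Leveled (A@1, B@1, C@3, D@2, E@3, F@1): h1:10  h2:8  h3:10  h4:10  h5:10 ⇒ 10.
Reduction 20 − 10 = 10.

10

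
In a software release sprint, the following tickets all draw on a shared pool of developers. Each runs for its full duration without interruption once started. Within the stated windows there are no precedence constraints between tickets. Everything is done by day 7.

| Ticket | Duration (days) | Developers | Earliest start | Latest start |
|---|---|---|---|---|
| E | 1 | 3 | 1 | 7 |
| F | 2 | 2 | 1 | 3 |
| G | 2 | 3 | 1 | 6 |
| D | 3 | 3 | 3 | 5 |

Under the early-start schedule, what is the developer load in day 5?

3

At early start, day 5 has: D.
Demand: 3 = 3.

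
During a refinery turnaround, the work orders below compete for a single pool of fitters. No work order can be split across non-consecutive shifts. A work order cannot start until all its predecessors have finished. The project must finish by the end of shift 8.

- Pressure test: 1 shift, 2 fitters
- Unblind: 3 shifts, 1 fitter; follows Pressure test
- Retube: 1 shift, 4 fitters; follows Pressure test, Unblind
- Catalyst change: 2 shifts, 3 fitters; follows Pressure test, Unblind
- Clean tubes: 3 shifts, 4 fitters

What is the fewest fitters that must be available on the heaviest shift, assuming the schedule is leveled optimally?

5

Early-start (Pressure test@1, Unblind@2, Retube@5, Catalyst change@5, Clean tubes@1) gives peak 7: s1:6  s2:5  s3:5  s4:1  s5:7  s6:3  s7:0  s8:0.
Shift Catalyst change→6, Clean tubes→2.
Schedule Pressure test@1, Unblind@2, Retube@5, Catalyst change@6, Clean tubes@2: s1:2  s2:5  s3:5  s4:5  s5:4  s6:3  s7:3  s8:0 — peak 5.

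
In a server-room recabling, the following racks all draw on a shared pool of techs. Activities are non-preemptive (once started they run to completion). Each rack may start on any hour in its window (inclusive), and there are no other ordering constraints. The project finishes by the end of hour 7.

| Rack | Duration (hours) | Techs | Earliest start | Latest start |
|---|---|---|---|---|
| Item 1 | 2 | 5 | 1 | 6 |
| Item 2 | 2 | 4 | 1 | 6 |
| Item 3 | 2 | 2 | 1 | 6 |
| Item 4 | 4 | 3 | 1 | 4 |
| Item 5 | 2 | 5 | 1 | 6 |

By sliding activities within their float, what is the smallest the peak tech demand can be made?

Early-start (Item 1@1, Item 2@1, Item 3@1, Item 4@1, Item 5@1) gives peak 19: h1:19  h2:19  h3:3  h4:3  h5:0  h6:0  h7:0.
Shift Item 2→3, Item 4→3, Item 5→5.
Schedule Item 1@1, Item 2@3, Item 3@1, Item 4@3, Item 5@5: h1:7  h2:7  h3:7  h4:7  h5:8  h6:8  h7:0 — peak 8.

8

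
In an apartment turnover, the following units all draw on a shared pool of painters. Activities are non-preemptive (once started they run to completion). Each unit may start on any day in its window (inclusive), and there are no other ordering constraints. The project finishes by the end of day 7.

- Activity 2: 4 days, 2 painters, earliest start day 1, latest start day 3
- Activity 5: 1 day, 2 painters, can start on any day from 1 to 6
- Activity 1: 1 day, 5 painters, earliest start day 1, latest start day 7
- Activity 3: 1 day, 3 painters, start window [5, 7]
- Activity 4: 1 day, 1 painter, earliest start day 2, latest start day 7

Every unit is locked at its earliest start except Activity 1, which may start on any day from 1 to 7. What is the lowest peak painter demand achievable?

Activity 1@1: d1:9  d2:3  d3:2  d4:2  d5:3  d6:0  d7:0 → peak 9
Activity 1@2: d1:4  d2:8  d3:2  d4:2  d5:3  d6:0  d7:0 → peak 8
Activity 1@3: d1:4  d2:3  d3:7  d4:2  d5:3  d6:0  d7:0 → peak 7
Activity 1@4: d1:4  d2:3  d3:2  d4:7  d5:3  d6:0  d7:0 → peak 7
Activity 1@5: d1:4  d2:3  d3:2  d4:2  d5:8  d6:0  d7:0 → peak 8
Activity 1@6: d1:4  d2:3  d3:2  d4:2  d5:3  d6:5  d7:0 → peak 5
Activity 1@7: d1:4  d2:3  d3:2  d4:2  d5:3  d6:0  d7:5 → peak 5
Best is Activity 1@6, peak 5.

5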